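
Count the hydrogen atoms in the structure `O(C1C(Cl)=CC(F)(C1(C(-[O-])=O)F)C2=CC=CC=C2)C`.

10

Hydrogens are implicit in SMILES; fill each atom to its normal valence:
  5 × C (aromatic): 1 H each → 5
  4 × C: no H
  2 × C: 1 H each → 2
  2 × F: no H
  2 × O: no H
  1 × C: 3 H
  1 × C (aromatic): no H
  1 × Cl: no H
  1 × O (charge -1): no H
  Total hydrogens = 10.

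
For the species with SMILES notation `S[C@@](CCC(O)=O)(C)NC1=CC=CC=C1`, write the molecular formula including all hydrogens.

C11H15NO2S

Heavy atoms from the SMILES: 11 C, 1 N, 2 O, 1 S.
Implicit hydrogens by atom environment:
  5 × C (aromatic): 1 H each → 5
  2 × C: 2 H each → 4
  2 × C: no H
  1 × C: 3 H
  1 × C (aromatic): no H
  1 × N: 1 H
  1 × O: 1 H
  1 × O: no H
  1 × S: 1 H
  Total hydrogens = 15.
Molecular formula: C11H15NO2S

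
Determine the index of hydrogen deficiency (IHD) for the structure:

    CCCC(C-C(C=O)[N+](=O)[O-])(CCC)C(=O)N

3

Molecular formula from the SMILES: C11H20N2O4.
DoU = (2C + 2 + N − H − X)/2 = (2·11 + 2 + 2 − 20 − 0)/2 = 6/2 = 3.
(Structurally: 0 ring(s) + 3 π bond(s) = 3.)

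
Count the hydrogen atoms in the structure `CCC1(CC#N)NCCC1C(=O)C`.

Hydrogens are implicit in SMILES; fill each atom to its normal valence:
  4 × C: 2 H each → 8
  3 × C: no H
  2 × C: 3 H each → 6
  1 × C: 1 H
  1 × N: 1 H
  1 × N: no H
  1 × O: no H
  Total hydrogens = 16.

16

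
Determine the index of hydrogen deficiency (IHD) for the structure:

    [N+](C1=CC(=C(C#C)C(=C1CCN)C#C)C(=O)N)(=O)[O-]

Molecular formula from the SMILES: C13H11N3O3.
DoU = (2C + 2 + N − H − X)/2 = (2·13 + 2 + 3 − 11 − 0)/2 = 20/2 = 10.
(Structurally: 1 ring(s) + 9 π bond(s) = 10.)

10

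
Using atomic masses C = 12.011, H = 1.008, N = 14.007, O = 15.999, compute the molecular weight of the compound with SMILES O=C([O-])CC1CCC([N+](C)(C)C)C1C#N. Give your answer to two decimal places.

Molecular formula: C11H18N2O2.
M = 11×12.011 + 18×1.008 + 2×14.007 + 2×15.999 = 210.28 g/mol.

210.28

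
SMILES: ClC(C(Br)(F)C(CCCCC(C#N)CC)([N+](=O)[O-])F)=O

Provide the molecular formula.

C11H14BrClF2N2O3

Heavy atoms from the SMILES: 1 Br, 11 C, 1 Cl, 2 F, 2 N, 3 O.
Implicit hydrogens by atom environment:
  5 × C: 2 H each → 10
  4 × C: no H
  2 × F: no H
  2 × O: no H
  1 × Br: no H
  1 × C: 3 H
  1 × C: 1 H
  1 × Cl: no H
  1 × N (charge +1): no H
  1 × N: no H
  1 × O (charge -1): no H
  Total hydrogens = 14.
Molecular formula: C11H14BrClF2N2O3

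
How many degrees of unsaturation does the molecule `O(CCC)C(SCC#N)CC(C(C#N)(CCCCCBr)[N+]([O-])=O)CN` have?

Molecular formula from the SMILES: C16H27BrN4O3S.
DoU = (2C + 2 + N − H − X)/2 = (2·16 + 2 + 4 − 27 − 1)/2 = 10/2 = 5.
(Structurally: 0 ring(s) + 5 π bond(s) = 5.)

5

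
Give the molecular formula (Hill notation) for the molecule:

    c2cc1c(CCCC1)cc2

Heavy atoms from the SMILES: 10 C.
Implicit hydrogens by atom environment:
  4 × C: 2 H each → 8
  4 × C (aromatic): 1 H each → 4
  2 × C (aromatic): no H
  Total hydrogens = 12.
Molecular formula: C10H12

C10H12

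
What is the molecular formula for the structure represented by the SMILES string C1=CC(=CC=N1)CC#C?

C8H7N

Heavy atoms from the SMILES: 8 C, 1 N.
Implicit hydrogens by atom environment:
  4 × C (aromatic): 1 H each → 4
  1 × C: 2 H
  1 × C: 1 H
  1 × C (aromatic): no H
  1 × C: no H
  1 × N (aromatic): no H
  Total hydrogens = 7.
Molecular formula: C8H7N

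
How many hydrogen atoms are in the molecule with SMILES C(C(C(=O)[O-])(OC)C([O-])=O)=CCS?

Hydrogens are implicit in SMILES; fill each atom to its normal valence:
  3 × C: no H
  3 × O: no H
  2 × C: 1 H each → 2
  2 × O (charge -1): no H
  1 × C: 3 H
  1 × C: 2 H
  1 × S: 1 H
  Total hydrogens = 8.

8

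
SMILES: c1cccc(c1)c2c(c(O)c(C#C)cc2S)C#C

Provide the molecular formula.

C16H10OS

Heavy atoms from the SMILES: 16 C, 1 O, 1 S.
Implicit hydrogens by atom environment:
  6 × C (aromatic): 1 H each → 6
  6 × C (aromatic): no H
  2 × C: 1 H each → 2
  2 × C: no H
  1 × O: 1 H
  1 × S: 1 H
  Total hydrogens = 10.
Molecular formula: C16H10OS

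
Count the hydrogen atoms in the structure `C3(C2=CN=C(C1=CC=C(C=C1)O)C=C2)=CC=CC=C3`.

13

Hydrogens are implicit in SMILES; fill each atom to its normal valence:
  12 × C (aromatic): 1 H each → 12
  5 × C (aromatic): no H
  1 × N (aromatic): no H
  1 × O: 1 H
  Total hydrogens = 13.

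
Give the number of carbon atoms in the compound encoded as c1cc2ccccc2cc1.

The symbol for carbon appears 10 times in the SMILES. Lowercase c denotes aromatic carbon and counts toward C.

10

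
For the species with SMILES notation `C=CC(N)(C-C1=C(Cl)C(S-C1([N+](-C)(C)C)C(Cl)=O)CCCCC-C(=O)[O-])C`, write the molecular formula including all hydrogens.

Heavy atoms from the SMILES: 19 C, 2 Cl, 2 N, 3 O, 1 S.
Implicit hydrogens by atom environment:
  7 × C: 2 H each → 14
  6 × C: no H
  4 × C: 3 H each → 12
  2 × C: 1 H each → 2
  2 × Cl: no H
  2 × O: no H
  1 × N: 2 H
  1 × N (charge +1): no H
  1 × O (charge -1): no H
  1 × S: no H
  Total hydrogens = 30.
Molecular formula: C19H30Cl2N2O3S

C19H30Cl2N2O3S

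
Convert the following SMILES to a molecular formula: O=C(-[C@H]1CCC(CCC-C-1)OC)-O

C10H18O3

Heavy atoms from the SMILES: 10 C, 3 O.
Implicit hydrogens by atom environment:
  6 × C: 2 H each → 12
  2 × C: 1 H each → 2
  2 × O: no H
  1 × C: 3 H
  1 × C: no H
  1 × O: 1 H
  Total hydrogens = 18.
Molecular formula: C10H18O3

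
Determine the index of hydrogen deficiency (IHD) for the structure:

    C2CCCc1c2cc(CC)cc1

Molecular formula from the SMILES: C12H16.
DoU = (2C + 2 + N − H − X)/2 = (2·12 + 2 + 0 − 16 − 0)/2 = 10/2 = 5.
(Structurally: 2 ring(s) + 3 π bond(s) = 5.)

5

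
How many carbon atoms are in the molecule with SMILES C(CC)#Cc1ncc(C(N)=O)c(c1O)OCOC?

12

The symbol for carbon appears 12 times in the SMILES. Lowercase c denotes aromatic carbon and counts toward C.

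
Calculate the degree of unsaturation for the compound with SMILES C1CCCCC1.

1

Molecular formula from the SMILES: C6H12.
DoU = (2C + 2 + N − H − X)/2 = (2·6 + 2 + 0 − 12 − 0)/2 = 2/2 = 1.
(Structurally: 1 ring(s) + 0 π bond(s) = 1.)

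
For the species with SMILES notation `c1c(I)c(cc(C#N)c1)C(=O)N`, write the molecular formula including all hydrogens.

C8H5IN2O

Heavy atoms from the SMILES: 8 C, 1 I, 2 N, 1 O.
Implicit hydrogens by atom environment:
  3 × C (aromatic): 1 H each → 3
  3 × C (aromatic): no H
  2 × C: no H
  1 × I: no H
  1 × N: 2 H
  1 × N: no H
  1 × O: no H
  Total hydrogens = 5.
Molecular formula: C8H5IN2O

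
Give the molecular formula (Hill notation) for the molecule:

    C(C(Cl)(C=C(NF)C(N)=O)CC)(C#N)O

C8H11ClFN3O2

Heavy atoms from the SMILES: 8 C, 1 Cl, 1 F, 3 N, 2 O.
Implicit hydrogens by atom environment:
  4 × C: no H
  2 × C: 1 H each → 2
  1 × C: 3 H
  1 × C: 2 H
  1 × Cl: no H
  1 × F: no H
  1 × N: 2 H
  1 × N: 1 H
  1 × N: no H
  1 × O: 1 H
  1 × O: no H
  Total hydrogens = 11.
Molecular formula: C8H11ClFN3O2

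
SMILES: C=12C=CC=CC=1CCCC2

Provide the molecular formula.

C10H12

Heavy atoms from the SMILES: 10 C.
Implicit hydrogens by atom environment:
  4 × C: 2 H each → 8
  4 × C (aromatic): 1 H each → 4
  2 × C (aromatic): no H
  Total hydrogens = 12.
Molecular formula: C10H12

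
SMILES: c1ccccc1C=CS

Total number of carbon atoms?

The symbol for carbon appears 8 times in the SMILES. Lowercase c denotes aromatic carbon and counts toward C.

8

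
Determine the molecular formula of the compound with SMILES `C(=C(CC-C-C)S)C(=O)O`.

Heavy atoms from the SMILES: 7 C, 2 O, 1 S.
Implicit hydrogens by atom environment:
  3 × C: 2 H each → 6
  2 × C: no H
  1 × C: 3 H
  1 × C: 1 H
  1 × O: 1 H
  1 × O: no H
  1 × S: 1 H
  Total hydrogens = 12.
Molecular formula: C7H12O2S

C7H12O2S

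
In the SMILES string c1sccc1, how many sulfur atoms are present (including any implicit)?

The symbol for sulfur appears 1 time in the SMILES.

1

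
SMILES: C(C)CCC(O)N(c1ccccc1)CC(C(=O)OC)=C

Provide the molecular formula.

Heavy atoms from the SMILES: 16 C, 1 N, 3 O.
Implicit hydrogens by atom environment:
  5 × C: 2 H each → 10
  5 × C (aromatic): 1 H each → 5
  2 × C: 3 H each → 6
  2 × C: no H
  2 × O: no H
  1 × C: 1 H
  1 × C (aromatic): no H
  1 × N: no H
  1 × O: 1 H
  Total hydrogens = 23.
Molecular formula: C16H23NO3

C16H23NO3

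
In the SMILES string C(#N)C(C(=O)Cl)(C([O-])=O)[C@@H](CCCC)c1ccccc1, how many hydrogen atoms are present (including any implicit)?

Hydrogens are implicit in SMILES; fill each atom to its normal valence:
  5 × C (aromatic): 1 H each → 5
  4 × C: no H
  3 × C: 2 H each → 6
  2 × O: no H
  1 × C: 3 H
  1 × C: 1 H
  1 × C (aromatic): no H
  1 × Cl: no H
  1 × N: no H
  1 × O (charge -1): no H
  Total hydrogens = 15.

15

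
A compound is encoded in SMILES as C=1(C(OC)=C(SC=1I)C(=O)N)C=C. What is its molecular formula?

Heavy atoms from the SMILES: 8 C, 1 I, 1 N, 2 O, 1 S.
Implicit hydrogens by atom environment:
  4 × C (aromatic): no H
  2 × O: no H
  1 × C: 3 H
  1 × C: 2 H
  1 × C: 1 H
  1 × C: no H
  1 × I: no H
  1 × N: 2 H
  1 × S (aromatic): no H
  Total hydrogens = 8.
Molecular formula: C8H8INO2S

C8H8INO2S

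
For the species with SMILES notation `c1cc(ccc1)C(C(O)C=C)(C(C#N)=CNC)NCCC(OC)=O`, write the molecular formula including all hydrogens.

C18H23N3O3

Heavy atoms from the SMILES: 18 C, 3 N, 3 O.
Implicit hydrogens by atom environment:
  5 × C (aromatic): 1 H each → 5
  4 × C: no H
  3 × C: 2 H each → 6
  3 × C: 1 H each → 3
  2 × C: 3 H each → 6
  2 × N: 1 H each → 2
  2 × O: no H
  1 × C (aromatic): no H
  1 × N: no H
  1 × O: 1 H
  Total hydrogens = 23.
Molecular formula: C18H23N3O3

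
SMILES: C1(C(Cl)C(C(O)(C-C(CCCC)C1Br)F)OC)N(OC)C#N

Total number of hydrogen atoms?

Hydrogens are implicit in SMILES; fill each atom to its normal valence:
  5 × C: 1 H each → 5
  4 × C: 2 H each → 8
  3 × C: 3 H each → 9
  2 × C: no H
  2 × N: no H
  2 × O: no H
  1 × Br: no H
  1 × Cl: no H
  1 × F: no H
  1 × O: 1 H
  Total hydrogens = 23.

23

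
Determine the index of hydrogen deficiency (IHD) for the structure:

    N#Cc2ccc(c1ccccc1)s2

Molecular formula from the SMILES: C11H7NS.
DoU = (2C + 2 + N − H − X)/2 = (2·11 + 2 + 1 − 7 − 0)/2 = 18/2 = 9.
(Structurally: 2 ring(s) + 7 π bond(s) = 9.)

9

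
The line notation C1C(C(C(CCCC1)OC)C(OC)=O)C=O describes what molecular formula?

Heavy atoms from the SMILES: 12 C, 4 O.
Implicit hydrogens by atom environment:
  5 × C: 2 H each → 10
  4 × C: 1 H each → 4
  4 × O: no H
  2 × C: 3 H each → 6
  1 × C: no H
  Total hydrogens = 20.
Molecular formula: C12H20O4

C12H20O4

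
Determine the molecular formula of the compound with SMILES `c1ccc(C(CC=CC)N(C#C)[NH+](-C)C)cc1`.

C15H21N2+

Heavy atoms from the SMILES: 15 C, 2 N.
Implicit hydrogens by atom environment:
  5 × C (aromatic): 1 H each → 5
  4 × C: 1 H each → 4
  3 × C: 3 H each → 9
  1 × C: 2 H
  1 × C: no H
  1 × C (aromatic): no H
  1 × N (charge +1): 1 H
  1 × N: no H
  Total hydrogens = 21.
Net charge +1.
Molecular formula: C15H21N2+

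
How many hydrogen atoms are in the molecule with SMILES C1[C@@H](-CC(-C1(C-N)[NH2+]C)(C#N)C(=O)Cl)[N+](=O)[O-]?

14

Hydrogens are implicit in SMILES; fill each atom to its normal valence:
  4 × C: no H
  3 × C: 2 H each → 6
  2 × O: no H
  1 × C: 3 H
  1 × C: 1 H
  1 × Cl: no H
  1 × N: 2 H
  1 × N (charge +1): 2 H
  1 × N (charge +1): no H
  1 × N: no H
  1 × O (charge -1): no H
  Total hydrogens = 14.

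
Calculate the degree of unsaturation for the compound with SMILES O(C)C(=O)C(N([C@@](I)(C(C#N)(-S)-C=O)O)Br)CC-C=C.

Molecular formula from the SMILES: C11H14BrIN2O4S.
DoU = (2C + 2 + N − H − X)/2 = (2·11 + 2 + 2 − 14 − 2)/2 = 10/2 = 5.
(Structurally: 0 ring(s) + 5 π bond(s) = 5.)

5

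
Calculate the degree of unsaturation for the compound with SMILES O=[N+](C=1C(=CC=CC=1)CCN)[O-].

5

Molecular formula from the SMILES: C8H10N2O2.
DoU = (2C + 2 + N − H − X)/2 = (2·8 + 2 + 2 − 10 − 0)/2 = 10/2 = 5.
(Structurally: 1 ring(s) + 4 π bond(s) = 5.)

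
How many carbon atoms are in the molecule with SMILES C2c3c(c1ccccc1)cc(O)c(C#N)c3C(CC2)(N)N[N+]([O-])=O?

The symbol for carbon appears 17 times in the SMILES. Lowercase c denotes aromatic carbon and counts toward C.

17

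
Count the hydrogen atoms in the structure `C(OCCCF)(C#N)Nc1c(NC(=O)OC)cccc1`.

16

Hydrogens are implicit in SMILES; fill each atom to its normal valence:
  4 × C (aromatic): 1 H each → 4
  3 × C: 2 H each → 6
  3 × O: no H
  2 × C (aromatic): no H
  2 × C: no H
  2 × N: 1 H each → 2
  1 × C: 3 H
  1 × C: 1 H
  1 × F: no H
  1 × N: no H
  Total hydrogens = 16.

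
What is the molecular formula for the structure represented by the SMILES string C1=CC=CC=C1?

C6H6

Heavy atoms from the SMILES: 6 C.
Implicit hydrogens by atom environment:
  6 × C (aromatic): 1 H each → 6
  Total hydrogens = 6.
Molecular formula: C6H6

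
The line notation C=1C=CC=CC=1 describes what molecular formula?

Heavy atoms from the SMILES: 6 C.
Implicit hydrogens by atom environment:
  6 × C (aromatic): 1 H each → 6
  Total hydrogens = 6.
Molecular formula: C6H6

C6H6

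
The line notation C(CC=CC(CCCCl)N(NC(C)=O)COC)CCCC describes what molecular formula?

C16H31ClN2O2

Heavy atoms from the SMILES: 16 C, 1 Cl, 2 N, 2 O.
Implicit hydrogens by atom environment:
  9 × C: 2 H each → 18
  3 × C: 3 H each → 9
  3 × C: 1 H each → 3
  2 × O: no H
  1 × C: no H
  1 × Cl: no H
  1 × N: 1 H
  1 × N: no H
  Total hydrogens = 31.
Molecular formula: C16H31ClN2O2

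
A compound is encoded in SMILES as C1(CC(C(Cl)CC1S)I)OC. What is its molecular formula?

Heavy atoms from the SMILES: 7 C, 1 Cl, 1 I, 1 O, 1 S.
Implicit hydrogens by atom environment:
  4 × C: 1 H each → 4
  2 × C: 2 H each → 4
  1 × C: 3 H
  1 × Cl: no H
  1 × I: no H
  1 × O: no H
  1 × S: 1 H
  Total hydrogens = 12.
Molecular formula: C7H12ClIOS

C7H12ClIOS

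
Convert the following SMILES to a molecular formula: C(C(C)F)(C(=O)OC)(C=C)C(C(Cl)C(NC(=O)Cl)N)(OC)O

C12H19Cl2FN2O5

Heavy atoms from the SMILES: 12 C, 2 Cl, 1 F, 2 N, 5 O.
Implicit hydrogens by atom environment:
  4 × C: 1 H each → 4
  4 × C: no H
  4 × O: no H
  3 × C: 3 H each → 9
  2 × Cl: no H
  1 × C: 2 H
  1 × F: no H
  1 × N: 2 H
  1 × N: 1 H
  1 × O: 1 H
  Total hydrogens = 19.
Molecular formula: C12H19Cl2FN2O5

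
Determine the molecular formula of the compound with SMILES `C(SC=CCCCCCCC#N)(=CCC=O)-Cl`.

C13H18ClNOS

Heavy atoms from the SMILES: 13 C, 1 Cl, 1 N, 1 O, 1 S.
Implicit hydrogens by atom environment:
  7 × C: 2 H each → 14
  4 × C: 1 H each → 4
  2 × C: no H
  1 × Cl: no H
  1 × N: no H
  1 × O: no H
  1 × S: no H
  Total hydrogens = 18.
Molecular formula: C13H18ClNOS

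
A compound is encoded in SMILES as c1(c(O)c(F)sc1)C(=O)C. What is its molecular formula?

Heavy atoms from the SMILES: 6 C, 1 F, 2 O, 1 S.
Implicit hydrogens by atom environment:
  3 × C (aromatic): no H
  1 × C: 3 H
  1 × C (aromatic): 1 H
  1 × C: no H
  1 × F: no H
  1 × O: 1 H
  1 × O: no H
  1 × S (aromatic): no H
  Total hydrogens = 5.
Molecular formula: C6H5FO2S

C6H5FO2S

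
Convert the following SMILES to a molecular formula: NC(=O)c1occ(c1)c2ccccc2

C11H9NO2

Heavy atoms from the SMILES: 11 C, 1 N, 2 O.
Implicit hydrogens by atom environment:
  7 × C (aromatic): 1 H each → 7
  3 × C (aromatic): no H
  1 × C: no H
  1 × N: 2 H
  1 × O (aromatic): no H
  1 × O: no H
  Total hydrogens = 9.
Molecular formula: C11H9NO2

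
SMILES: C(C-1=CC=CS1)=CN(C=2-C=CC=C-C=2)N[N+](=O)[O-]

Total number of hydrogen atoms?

Hydrogens are implicit in SMILES; fill each atom to its normal valence:
  8 × C (aromatic): 1 H each → 8
  2 × C: 1 H each → 2
  2 × C (aromatic): no H
  1 × N: 1 H
  1 × N: no H
  1 × N (charge +1): no H
  1 × O: no H
  1 × O (charge -1): no H
  1 × S (aromatic): no H
  Total hydrogens = 11.

11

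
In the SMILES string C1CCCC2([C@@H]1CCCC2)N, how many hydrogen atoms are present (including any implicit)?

19

Hydrogens are implicit in SMILES; fill each atom to its normal valence:
  8 × C: 2 H each → 16
  1 × C: 1 H
  1 × C: no H
  1 × N: 2 H
  Total hydrogens = 19.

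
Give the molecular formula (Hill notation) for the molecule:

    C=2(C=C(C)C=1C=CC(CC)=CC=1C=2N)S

C13H15NS

Heavy atoms from the SMILES: 13 C, 1 N, 1 S.
Implicit hydrogens by atom environment:
  6 × C (aromatic): no H
  4 × C (aromatic): 1 H each → 4
  2 × C: 3 H each → 6
  1 × C: 2 H
  1 × N: 2 H
  1 × S: 1 H
  Total hydrogens = 15.
Molecular formula: C13H15NS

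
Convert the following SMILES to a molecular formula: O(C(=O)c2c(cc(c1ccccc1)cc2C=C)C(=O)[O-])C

C17H13O4-

Heavy atoms from the SMILES: 17 C, 4 O.
Implicit hydrogens by atom environment:
  7 × C (aromatic): 1 H each → 7
  5 × C (aromatic): no H
  3 × O: no H
  2 × C: no H
  1 × C: 3 H
  1 × C: 2 H
  1 × C: 1 H
  1 × O (charge -1): no H
  Total hydrogens = 13.
Net charge -1.
Molecular formula: C17H13O4-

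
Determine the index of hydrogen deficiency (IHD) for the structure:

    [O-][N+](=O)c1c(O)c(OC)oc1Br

Molecular formula from the SMILES: C5H4BrNO5.
DoU = (2C + 2 + N − H − X)/2 = (2·5 + 2 + 1 − 4 − 1)/2 = 8/2 = 4.
(Structurally: 1 ring(s) + 3 π bond(s) = 4.)

4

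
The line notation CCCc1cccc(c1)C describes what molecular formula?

C10H14

Heavy atoms from the SMILES: 10 C.
Implicit hydrogens by atom environment:
  4 × C (aromatic): 1 H each → 4
  2 × C: 3 H each → 6
  2 × C: 2 H each → 4
  2 × C (aromatic): no H
  Total hydrogens = 14.
Molecular formula: C10H14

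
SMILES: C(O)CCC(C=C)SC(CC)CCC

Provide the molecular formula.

C12H24OS

Heavy atoms from the SMILES: 12 C, 1 O, 1 S.
Implicit hydrogens by atom environment:
  7 × C: 2 H each → 14
  3 × C: 1 H each → 3
  2 × C: 3 H each → 6
  1 × O: 1 H
  1 × S: no H
  Total hydrogens = 24.
Molecular formula: C12H24OS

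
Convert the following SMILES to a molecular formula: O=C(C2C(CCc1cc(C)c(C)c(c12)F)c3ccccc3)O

Heavy atoms from the SMILES: 19 C, 1 F, 2 O.
Implicit hydrogens by atom environment:
  6 × C (aromatic): 1 H each → 6
  6 × C (aromatic): no H
  2 × C: 3 H each → 6
  2 × C: 2 H each → 4
  2 × C: 1 H each → 2
  1 × C: no H
  1 × F: no H
  1 × O: 1 H
  1 × O: no H
  Total hydrogens = 19.
Molecular formula: C19H19FO2

C19H19FO2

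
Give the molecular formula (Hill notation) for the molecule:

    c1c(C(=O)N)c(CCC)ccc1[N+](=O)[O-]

C10H12N2O3

Heavy atoms from the SMILES: 10 C, 2 N, 3 O.
Implicit hydrogens by atom environment:
  3 × C (aromatic): 1 H each → 3
  3 × C (aromatic): no H
  2 × C: 2 H each → 4
  2 × O: no H
  1 × C: 3 H
  1 × C: no H
  1 × N: 2 H
  1 × N (charge +1): no H
  1 × O (charge -1): no H
  Total hydrogens = 12.
Molecular formula: C10H12N2O3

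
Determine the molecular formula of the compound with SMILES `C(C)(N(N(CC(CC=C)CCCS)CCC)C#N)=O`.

C14H25N3OS

Heavy atoms from the SMILES: 14 C, 3 N, 1 O, 1 S.
Implicit hydrogens by atom environment:
  8 × C: 2 H each → 16
  3 × N: no H
  2 × C: 3 H each → 6
  2 × C: 1 H each → 2
  2 × C: no H
  1 × O: no H
  1 × S: 1 H
  Total hydrogens = 25.
Molecular formula: C14H25N3OS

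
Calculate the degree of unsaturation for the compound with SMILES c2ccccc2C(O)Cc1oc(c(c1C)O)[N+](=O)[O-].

8

Molecular formula from the SMILES: C13H13NO5.
DoU = (2C + 2 + N − H − X)/2 = (2·13 + 2 + 1 − 13 − 0)/2 = 16/2 = 8.
(Structurally: 2 ring(s) + 6 π bond(s) = 8.)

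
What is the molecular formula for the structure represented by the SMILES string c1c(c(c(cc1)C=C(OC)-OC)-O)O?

C10H12O4

Heavy atoms from the SMILES: 10 C, 4 O.
Implicit hydrogens by atom environment:
  3 × C (aromatic): 1 H each → 3
  3 × C (aromatic): no H
  2 × C: 3 H each → 6
  2 × O: 1 H each → 2
  2 × O: no H
  1 × C: 1 H
  1 × C: no H
  Total hydrogens = 12.
Molecular formula: C10H12O4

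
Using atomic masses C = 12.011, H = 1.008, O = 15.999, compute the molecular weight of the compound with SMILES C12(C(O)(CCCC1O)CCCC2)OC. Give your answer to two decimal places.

200.28

Molecular formula: C11H20O3.
M = 11×12.011 + 20×1.008 + 3×15.999 = 200.28 g/mol.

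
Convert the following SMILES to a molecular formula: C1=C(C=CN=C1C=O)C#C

C8H5NO

Heavy atoms from the SMILES: 8 C, 1 N, 1 O.
Implicit hydrogens by atom environment:
  3 × C (aromatic): 1 H each → 3
  2 × C: 1 H each → 2
  2 × C (aromatic): no H
  1 × C: no H
  1 × N (aromatic): no H
  1 × O: no H
  Total hydrogens = 5.
Molecular formula: C8H5NO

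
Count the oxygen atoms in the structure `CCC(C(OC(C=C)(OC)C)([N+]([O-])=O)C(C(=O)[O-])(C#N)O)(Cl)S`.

The symbol for oxygen appears 7 times in the SMILES.

7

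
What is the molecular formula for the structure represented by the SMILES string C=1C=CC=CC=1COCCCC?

C11H16O

Heavy atoms from the SMILES: 11 C, 1 O.
Implicit hydrogens by atom environment:
  5 × C (aromatic): 1 H each → 5
  4 × C: 2 H each → 8
  1 × C: 3 H
  1 × C (aromatic): no H
  1 × O: no H
  Total hydrogens = 16.
Molecular formula: C11H16O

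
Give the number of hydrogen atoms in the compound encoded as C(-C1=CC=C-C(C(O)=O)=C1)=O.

Hydrogens are implicit in SMILES; fill each atom to its normal valence:
  4 × C (aromatic): 1 H each → 4
  2 × C (aromatic): no H
  2 × O: no H
  1 × C: 1 H
  1 × C: no H
  1 × O: 1 H
  Total hydrogens = 6.

6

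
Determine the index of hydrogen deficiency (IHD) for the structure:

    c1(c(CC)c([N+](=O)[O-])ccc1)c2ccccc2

Molecular formula from the SMILES: C14H13NO2.
DoU = (2C + 2 + N − H − X)/2 = (2·14 + 2 + 1 − 13 − 0)/2 = 18/2 = 9.
(Structurally: 2 ring(s) + 7 π bond(s) = 9.)

9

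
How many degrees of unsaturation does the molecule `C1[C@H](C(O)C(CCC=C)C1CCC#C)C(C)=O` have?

Molecular formula from the SMILES: C15H22O2.
DoU = (2C + 2 + N − H − X)/2 = (2·15 + 2 + 0 − 22 − 0)/2 = 10/2 = 5.
(Structurally: 1 ring(s) + 4 π bond(s) = 5.)

5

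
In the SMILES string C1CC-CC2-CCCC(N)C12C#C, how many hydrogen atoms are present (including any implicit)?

19

Hydrogens are implicit in SMILES; fill each atom to its normal valence:
  7 × C: 2 H each → 14
  3 × C: 1 H each → 3
  2 × C: no H
  1 × N: 2 H
  Total hydrogens = 19.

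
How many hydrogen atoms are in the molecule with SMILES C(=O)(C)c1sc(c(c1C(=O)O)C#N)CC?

9

Hydrogens are implicit in SMILES; fill each atom to its normal valence:
  4 × C (aromatic): no H
  3 × C: no H
  2 × C: 3 H each → 6
  2 × O: no H
  1 × C: 2 H
  1 × N: no H
  1 × O: 1 H
  1 × S (aromatic): no H
  Total hydrogens = 9.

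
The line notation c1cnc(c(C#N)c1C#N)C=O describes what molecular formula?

C8H3N3O

Heavy atoms from the SMILES: 8 C, 3 N, 1 O.
Implicit hydrogens by atom environment:
  3 × C (aromatic): no H
  2 × C (aromatic): 1 H each → 2
  2 × C: no H
  2 × N: no H
  1 × C: 1 H
  1 × N (aromatic): no H
  1 × O: no H
  Total hydrogens = 3.
Molecular formula: C8H3N3O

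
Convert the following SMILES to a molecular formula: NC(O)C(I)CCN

C4H11IN2O

Heavy atoms from the SMILES: 4 C, 1 I, 2 N, 1 O.
Implicit hydrogens by atom environment:
  2 × C: 2 H each → 4
  2 × C: 1 H each → 2
  2 × N: 2 H each → 4
  1 × I: no H
  1 × O: 1 H
  Total hydrogens = 11.
Molecular formula: C4H11IN2O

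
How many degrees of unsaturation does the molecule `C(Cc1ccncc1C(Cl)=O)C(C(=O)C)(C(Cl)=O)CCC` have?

Molecular formula from the SMILES: C15H17Cl2NO3.
DoU = (2C + 2 + N − H − X)/2 = (2·15 + 2 + 1 − 17 − 2)/2 = 14/2 = 7.
(Structurally: 1 ring(s) + 6 π bond(s) = 7.)

7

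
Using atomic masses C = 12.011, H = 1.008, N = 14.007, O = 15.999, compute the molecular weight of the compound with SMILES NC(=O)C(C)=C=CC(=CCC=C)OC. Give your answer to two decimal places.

Molecular formula: C11H15NO2.
M = 11×12.011 + 15×1.008 + 1×14.007 + 2×15.999 = 193.25 g/mol.

193.25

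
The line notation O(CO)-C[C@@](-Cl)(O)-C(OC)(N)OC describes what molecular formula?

C6H14ClNO5

Heavy atoms from the SMILES: 6 C, 1 Cl, 1 N, 5 O.
Implicit hydrogens by atom environment:
  3 × O: no H
  2 × C: 3 H each → 6
  2 × C: 2 H each → 4
  2 × C: no H
  2 × O: 1 H each → 2
  1 × Cl: no H
  1 × N: 2 H
  Total hydrogens = 14.
Molecular formula: C6H14ClNO5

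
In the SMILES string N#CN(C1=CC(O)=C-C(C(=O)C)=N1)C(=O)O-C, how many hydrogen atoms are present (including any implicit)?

Hydrogens are implicit in SMILES; fill each atom to its normal valence:
  3 × C (aromatic): no H
  3 × C: no H
  3 × O: no H
  2 × C: 3 H each → 6
  2 × C (aromatic): 1 H each → 2
  2 × N: no H
  1 × N (aromatic): no H
  1 × O: 1 H
  Total hydrogens = 9.

9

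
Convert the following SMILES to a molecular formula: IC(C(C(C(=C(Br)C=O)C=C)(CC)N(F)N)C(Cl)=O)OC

C12H16BrClFIN2O3

Heavy atoms from the SMILES: 1 Br, 12 C, 1 Cl, 1 F, 1 I, 2 N, 3 O.
Implicit hydrogens by atom environment:
  4 × C: 1 H each → 4
  4 × C: no H
  3 × O: no H
  2 × C: 3 H each → 6
  2 × C: 2 H each → 4
  1 × Br: no H
  1 × Cl: no H
  1 × F: no H
  1 × I: no H
  1 × N: 2 H
  1 × N: no H
  Total hydrogens = 16.
Molecular formula: C12H16BrClFIN2O3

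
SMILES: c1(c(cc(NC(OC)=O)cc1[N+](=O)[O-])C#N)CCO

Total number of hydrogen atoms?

Hydrogens are implicit in SMILES; fill each atom to its normal valence:
  4 × C (aromatic): no H
  3 × O: no H
  2 × C: 2 H each → 4
  2 × C (aromatic): 1 H each → 2
  2 × C: no H
  1 × C: 3 H
  1 × N: 1 H
  1 × N (charge +1): no H
  1 × N: no H
  1 × O: 1 H
  1 × O (charge -1): no H
  Total hydrogens = 11.

11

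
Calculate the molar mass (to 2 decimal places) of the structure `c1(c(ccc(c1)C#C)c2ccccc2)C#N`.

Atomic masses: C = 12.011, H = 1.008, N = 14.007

203.24

Molecular formula: C15H9N.
M = 15×12.011 + 9×1.008 + 1×14.007 = 203.24 g/mol.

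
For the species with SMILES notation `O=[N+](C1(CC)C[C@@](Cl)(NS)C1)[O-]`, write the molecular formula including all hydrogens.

Heavy atoms from the SMILES: 6 C, 1 Cl, 2 N, 2 O, 1 S.
Implicit hydrogens by atom environment:
  3 × C: 2 H each → 6
  2 × C: no H
  1 × C: 3 H
  1 × Cl: no H
  1 × N: 1 H
  1 × N (charge +1): no H
  1 × O: no H
  1 × O (charge -1): no H
  1 × S: 1 H
  Total hydrogens = 11.
Molecular formula: C6H11ClN2O2S

C6H11ClN2O2S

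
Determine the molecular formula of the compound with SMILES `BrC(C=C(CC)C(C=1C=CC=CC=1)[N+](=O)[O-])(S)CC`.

C14H18BrNO2S

Heavy atoms from the SMILES: 1 Br, 14 C, 1 N, 2 O, 1 S.
Implicit hydrogens by atom environment:
  5 × C (aromatic): 1 H each → 5
  2 × C: 3 H each → 6
  2 × C: 2 H each → 4
  2 × C: 1 H each → 2
  2 × C: no H
  1 × Br: no H
  1 × C (aromatic): no H
  1 × N (charge +1): no H
  1 × O: no H
  1 × O (charge -1): no H
  1 × S: 1 H
  Total hydrogens = 18.
Molecular formula: C14H18BrNO2S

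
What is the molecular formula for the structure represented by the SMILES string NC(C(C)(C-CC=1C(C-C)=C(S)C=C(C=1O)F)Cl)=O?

Heavy atoms from the SMILES: 13 C, 1 Cl, 1 F, 1 N, 2 O, 1 S.
Implicit hydrogens by atom environment:
  5 × C (aromatic): no H
  3 × C: 2 H each → 6
  2 × C: 3 H each → 6
  2 × C: no H
  1 × C (aromatic): 1 H
  1 × Cl: no H
  1 × F: no H
  1 × N: 2 H
  1 × O: 1 H
  1 × O: no H
  1 × S: 1 H
  Total hydrogens = 17.
Molecular formula: C13H17ClFNO2S

C13H17ClFNO2S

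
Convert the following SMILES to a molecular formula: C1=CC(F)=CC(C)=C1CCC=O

C10H11FO

Heavy atoms from the SMILES: 10 C, 1 F, 1 O.
Implicit hydrogens by atom environment:
  3 × C (aromatic): 1 H each → 3
  3 × C (aromatic): no H
  2 × C: 2 H each → 4
  1 × C: 3 H
  1 × C: 1 H
  1 × F: no H
  1 × O: no H
  Total hydrogens = 11.
Molecular formula: C10H11FO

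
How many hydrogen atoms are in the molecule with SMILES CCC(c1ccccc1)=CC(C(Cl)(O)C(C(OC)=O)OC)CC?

25

Hydrogens are implicit in SMILES; fill each atom to its normal valence:
  5 × C (aromatic): 1 H each → 5
  4 × C: 3 H each → 12
  3 × C: 1 H each → 3
  3 × C: no H
  3 × O: no H
  2 × C: 2 H each → 4
  1 × C (aromatic): no H
  1 × Cl: no H
  1 × O: 1 H
  Total hydrogens = 25.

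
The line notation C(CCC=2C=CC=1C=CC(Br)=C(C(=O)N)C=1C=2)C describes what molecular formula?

C15H16BrNO

Heavy atoms from the SMILES: 1 Br, 15 C, 1 N, 1 O.
Implicit hydrogens by atom environment:
  5 × C (aromatic): 1 H each → 5
  5 × C (aromatic): no H
  3 × C: 2 H each → 6
  1 × Br: no H
  1 × C: 3 H
  1 × C: no H
  1 × N: 2 H
  1 × O: no H
  Total hydrogens = 16.
Molecular formula: C15H16BrNO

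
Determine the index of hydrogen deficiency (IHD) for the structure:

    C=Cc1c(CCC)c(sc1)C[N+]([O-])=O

5

Molecular formula from the SMILES: C10H13NO2S.
DoU = (2C + 2 + N − H − X)/2 = (2·10 + 2 + 1 − 13 − 0)/2 = 10/2 = 5.
(Structurally: 1 ring(s) + 4 π bond(s) = 5.)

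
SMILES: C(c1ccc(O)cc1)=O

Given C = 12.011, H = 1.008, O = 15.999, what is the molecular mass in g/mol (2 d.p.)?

122.12

Molecular formula: C7H6O2.
M = 7×12.011 + 6×1.008 + 2×15.999 = 122.12 g/mol.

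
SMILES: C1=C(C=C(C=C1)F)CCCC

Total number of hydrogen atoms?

Hydrogens are implicit in SMILES; fill each atom to its normal valence:
  4 × C (aromatic): 1 H each → 4
  3 × C: 2 H each → 6
  2 × C (aromatic): no H
  1 × C: 3 H
  1 × F: no H
  Total hydrogens = 13.

13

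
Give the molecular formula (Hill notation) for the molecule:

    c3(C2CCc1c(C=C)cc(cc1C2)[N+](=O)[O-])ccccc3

Heavy atoms from the SMILES: 18 C, 1 N, 2 O.
Implicit hydrogens by atom environment:
  7 × C (aromatic): 1 H each → 7
  5 × C (aromatic): no H
  4 × C: 2 H each → 8
  2 × C: 1 H each → 2
  1 × N (charge +1): no H
  1 × O: no H
  1 × O (charge -1): no H
  Total hydrogens = 17.
Molecular formula: C18H17NO2

C18H17NO2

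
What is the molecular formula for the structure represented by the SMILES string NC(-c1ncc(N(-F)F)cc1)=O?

C6H5F2N3O

Heavy atoms from the SMILES: 6 C, 2 F, 3 N, 1 O.
Implicit hydrogens by atom environment:
  3 × C (aromatic): 1 H each → 3
  2 × C (aromatic): no H
  2 × F: no H
  1 × C: no H
  1 × N: 2 H
  1 × N (aromatic): no H
  1 × N: no H
  1 × O: no H
  Total hydrogens = 5.
Molecular formula: C6H5F2N3O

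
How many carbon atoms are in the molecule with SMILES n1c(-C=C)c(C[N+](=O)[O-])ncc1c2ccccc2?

The symbol for carbon appears 13 times in the SMILES. Lowercase c denotes aromatic carbon and counts toward C.

13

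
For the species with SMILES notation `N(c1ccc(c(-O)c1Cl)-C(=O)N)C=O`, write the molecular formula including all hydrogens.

C8H7ClN2O3

Heavy atoms from the SMILES: 8 C, 1 Cl, 2 N, 3 O.
Implicit hydrogens by atom environment:
  4 × C (aromatic): no H
  2 × C (aromatic): 1 H each → 2
  2 × O: no H
  1 × C: 1 H
  1 × C: no H
  1 × Cl: no H
  1 × N: 2 H
  1 × N: 1 H
  1 × O: 1 H
  Total hydrogens = 7.
Molecular formula: C8H7ClN2O3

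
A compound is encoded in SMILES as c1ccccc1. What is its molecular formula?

C6H6

Heavy atoms from the SMILES: 6 C.
Implicit hydrogens by atom environment:
  6 × C (aromatic): 1 H each → 6
  Total hydrogens = 6.
Molecular formula: C6H6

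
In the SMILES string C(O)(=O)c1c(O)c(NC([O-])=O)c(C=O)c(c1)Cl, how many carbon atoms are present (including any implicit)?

9

The symbol for carbon appears 9 times in the SMILES. Lowercase c denotes aromatic carbon and counts toward C.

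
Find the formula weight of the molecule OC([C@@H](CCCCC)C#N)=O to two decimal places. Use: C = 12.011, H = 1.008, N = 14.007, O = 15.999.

Molecular formula: C8H13NO2.
M = 8×12.011 + 13×1.008 + 1×14.007 + 2×15.999 = 155.20 g/mol.

155.20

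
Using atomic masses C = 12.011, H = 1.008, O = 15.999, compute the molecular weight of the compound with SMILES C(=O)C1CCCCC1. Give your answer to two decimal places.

112.17

Molecular formula: C7H12O.
M = 7×12.011 + 12×1.008 + 1×15.999 = 112.17 g/mol.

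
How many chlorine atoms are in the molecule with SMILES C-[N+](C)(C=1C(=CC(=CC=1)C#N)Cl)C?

The symbol for chlorine appears 1 time in the SMILES.

1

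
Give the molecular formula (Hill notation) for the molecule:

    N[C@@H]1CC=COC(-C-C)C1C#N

C9H14N2O

Heavy atoms from the SMILES: 9 C, 2 N, 1 O.
Implicit hydrogens by atom environment:
  5 × C: 1 H each → 5
  2 × C: 2 H each → 4
  1 × C: 3 H
  1 × C: no H
  1 × N: 2 H
  1 × N: no H
  1 × O: no H
  Total hydrogens = 14.
Molecular formula: C9H14N2O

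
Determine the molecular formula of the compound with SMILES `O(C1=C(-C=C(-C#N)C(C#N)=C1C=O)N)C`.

C10H7N3O2

Heavy atoms from the SMILES: 10 C, 3 N, 2 O.
Implicit hydrogens by atom environment:
  5 × C (aromatic): no H
  2 × C: no H
  2 × N: no H
  2 × O: no H
  1 × C: 3 H
  1 × C (aromatic): 1 H
  1 × C: 1 H
  1 × N: 2 H
  Total hydrogens = 7.
Molecular formula: C10H7N3O2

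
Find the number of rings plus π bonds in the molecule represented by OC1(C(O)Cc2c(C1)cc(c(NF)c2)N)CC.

Molecular formula from the SMILES: C12H17FN2O2.
DoU = (2C + 2 + N − H − X)/2 = (2·12 + 2 + 2 − 17 − 1)/2 = 10/2 = 5.
(Structurally: 2 ring(s) + 3 π bond(s) = 5.)

5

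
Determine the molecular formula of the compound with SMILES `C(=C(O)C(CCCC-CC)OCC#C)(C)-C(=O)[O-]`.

Heavy atoms from the SMILES: 14 C, 4 O.
Implicit hydrogens by atom environment:
  6 × C: 2 H each → 12
  4 × C: no H
  2 × C: 3 H each → 6
  2 × C: 1 H each → 2
  2 × O: no H
  1 × O: 1 H
  1 × O (charge -1): no H
  Total hydrogens = 21.
Net charge -1.
Molecular formula: C14H21O4-

C14H21O4-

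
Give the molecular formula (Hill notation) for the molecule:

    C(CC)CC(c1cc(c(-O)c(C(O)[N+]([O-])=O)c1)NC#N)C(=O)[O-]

C14H16N3O6-

Heavy atoms from the SMILES: 14 C, 3 N, 6 O.
Implicit hydrogens by atom environment:
  4 × C (aromatic): no H
  3 × C: 2 H each → 6
  2 × C (aromatic): 1 H each → 2
  2 × C: 1 H each → 2
  2 × C: no H
  2 × O: 1 H each → 2
  2 × O: no H
  2 × O (charge -1): no H
  1 × C: 3 H
  1 × N: 1 H
  1 × N (charge +1): no H
  1 × N: no H
  Total hydrogens = 16.
Net charge -1.
Molecular formula: C14H16N3O6-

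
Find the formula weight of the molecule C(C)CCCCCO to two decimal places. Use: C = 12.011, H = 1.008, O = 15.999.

116.20

Molecular formula: C7H16O.
M = 7×12.011 + 16×1.008 + 1×15.999 = 116.20 g/mol.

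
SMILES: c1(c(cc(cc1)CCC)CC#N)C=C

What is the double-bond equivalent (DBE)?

Molecular formula from the SMILES: C13H15N.
DoU = (2C + 2 + N − H − X)/2 = (2·13 + 2 + 1 − 15 − 0)/2 = 14/2 = 7.
(Structurally: 1 ring(s) + 6 π bond(s) = 7.)

7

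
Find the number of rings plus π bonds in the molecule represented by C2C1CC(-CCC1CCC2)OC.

2

Molecular formula from the SMILES: C11H20O.
DoU = (2C + 2 + N − H − X)/2 = (2·11 + 2 + 0 − 20 − 0)/2 = 4/2 = 2.
(Structurally: 2 ring(s) + 0 π bond(s) = 2.)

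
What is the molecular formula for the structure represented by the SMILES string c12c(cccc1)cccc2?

Heavy atoms from the SMILES: 10 C.
Implicit hydrogens by atom environment:
  8 × C (aromatic): 1 H each → 8
  2 × C (aromatic): no H
  Total hydrogens = 8.
Molecular formula: C10H8

C10H8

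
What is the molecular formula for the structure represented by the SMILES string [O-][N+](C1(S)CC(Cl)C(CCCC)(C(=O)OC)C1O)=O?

C11H18ClNO5S

Heavy atoms from the SMILES: 11 C, 1 Cl, 1 N, 5 O, 1 S.
Implicit hydrogens by atom environment:
  4 × C: 2 H each → 8
  3 × C: no H
  3 × O: no H
  2 × C: 3 H each → 6
  2 × C: 1 H each → 2
  1 × Cl: no H
  1 × N (charge +1): no H
  1 × O: 1 H
  1 × O (charge -1): no H
  1 × S: 1 H
  Total hydrogens = 18.
Molecular formula: C11H18ClNO5S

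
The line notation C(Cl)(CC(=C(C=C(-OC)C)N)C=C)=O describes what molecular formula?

Heavy atoms from the SMILES: 10 C, 1 Cl, 1 N, 2 O.
Implicit hydrogens by atom environment:
  4 × C: no H
  2 × C: 3 H each → 6
  2 × C: 2 H each → 4
  2 × C: 1 H each → 2
  2 × O: no H
  1 × Cl: no H
  1 × N: 2 H
  Total hydrogens = 14.
Molecular formula: C10H14ClNO2

C10H14ClNO2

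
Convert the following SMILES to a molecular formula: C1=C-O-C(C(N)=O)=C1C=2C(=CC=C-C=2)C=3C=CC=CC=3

Heavy atoms from the SMILES: 17 C, 1 N, 2 O.
Implicit hydrogens by atom environment:
  11 × C (aromatic): 1 H each → 11
  5 × C (aromatic): no H
  1 × C: no H
  1 × N: 2 H
  1 × O (aromatic): no H
  1 × O: no H
  Total hydrogens = 13.
Molecular formula: C17H13NO2

C17H13NO2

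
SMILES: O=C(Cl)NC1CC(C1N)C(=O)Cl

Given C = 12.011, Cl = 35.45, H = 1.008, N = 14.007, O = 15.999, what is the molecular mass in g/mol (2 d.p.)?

211.04

Molecular formula: C6H8Cl2N2O2.
M = 6×12.011 + 2×35.45 + 8×1.008 + 2×14.007 + 2×15.999 = 211.04 g/mol.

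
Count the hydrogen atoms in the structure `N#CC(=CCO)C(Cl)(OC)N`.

9

Hydrogens are implicit in SMILES; fill each atom to its normal valence:
  3 × C: no H
  1 × C: 3 H
  1 × C: 2 H
  1 × C: 1 H
  1 × Cl: no H
  1 × N: 2 H
  1 × N: no H
  1 × O: 1 H
  1 × O: no H
  Total hydrogens = 9.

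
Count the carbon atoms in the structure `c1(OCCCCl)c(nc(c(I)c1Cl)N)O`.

8

The symbol for carbon appears 8 times in the SMILES. Lowercase c denotes aromatic carbon and counts toward C.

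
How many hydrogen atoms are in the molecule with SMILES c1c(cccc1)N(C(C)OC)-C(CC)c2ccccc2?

Hydrogens are implicit in SMILES; fill each atom to its normal valence:
  10 × C (aromatic): 1 H each → 10
  3 × C: 3 H each → 9
  2 × C: 1 H each → 2
  2 × C (aromatic): no H
  1 × C: 2 H
  1 × N: no H
  1 × O: no H
  Total hydrogens = 23.

23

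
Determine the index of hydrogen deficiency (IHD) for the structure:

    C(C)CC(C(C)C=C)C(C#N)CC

Molecular formula from the SMILES: C12H21N.
DoU = (2C + 2 + N − H − X)/2 = (2·12 + 2 + 1 − 21 − 0)/2 = 6/2 = 3.
(Structurally: 0 ring(s) + 3 π bond(s) = 3.)

3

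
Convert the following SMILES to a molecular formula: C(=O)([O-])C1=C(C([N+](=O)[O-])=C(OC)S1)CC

Heavy atoms from the SMILES: 8 C, 1 N, 5 O, 1 S.
Implicit hydrogens by atom environment:
  4 × C (aromatic): no H
  3 × O: no H
  2 × C: 3 H each → 6
  2 × O (charge -1): no H
  1 × C: 2 H
  1 × C: no H
  1 × N (charge +1): no H
  1 × S (aromatic): no H
  Total hydrogens = 8.
Net charge -1.
Molecular formula: C8H8NO5S-

C8H8NO5S-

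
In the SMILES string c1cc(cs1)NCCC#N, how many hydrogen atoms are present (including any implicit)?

8

Hydrogens are implicit in SMILES; fill each atom to its normal valence:
  3 × C (aromatic): 1 H each → 3
  2 × C: 2 H each → 4
  1 × C (aromatic): no H
  1 × C: no H
  1 × N: 1 H
  1 × N: no H
  1 × S (aromatic): no H
  Total hydrogens = 8.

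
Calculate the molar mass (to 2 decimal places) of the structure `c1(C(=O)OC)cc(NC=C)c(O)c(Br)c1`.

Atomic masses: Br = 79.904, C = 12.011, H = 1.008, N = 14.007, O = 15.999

272.10

Molecular formula: C10H10BrNO3.
M = 1×79.904 + 10×12.011 + 10×1.008 + 1×14.007 + 3×15.999 = 272.10 g/mol.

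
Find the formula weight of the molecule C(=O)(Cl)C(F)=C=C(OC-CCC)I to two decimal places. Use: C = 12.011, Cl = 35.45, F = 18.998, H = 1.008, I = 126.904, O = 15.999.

Molecular formula: C8H9ClFIO2.
M = 8×12.011 + 1×35.45 + 1×18.998 + 9×1.008 + 1×126.904 + 2×15.999 = 318.51 g/mol.

318.51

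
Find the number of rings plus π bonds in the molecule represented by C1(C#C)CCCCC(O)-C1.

Molecular formula from the SMILES: C9H14O.
DoU = (2C + 2 + N − H − X)/2 = (2·9 + 2 + 0 − 14 − 0)/2 = 6/2 = 3.
(Structurally: 1 ring(s) + 2 π bond(s) = 3.)

3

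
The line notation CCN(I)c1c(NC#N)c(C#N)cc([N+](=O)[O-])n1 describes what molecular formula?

Heavy atoms from the SMILES: 9 C, 1 I, 6 N, 2 O.
Implicit hydrogens by atom environment:
  4 × C (aromatic): no H
  3 × N: no H
  2 × C: no H
  1 × C: 3 H
  1 × C: 2 H
  1 × C (aromatic): 1 H
  1 × I: no H
  1 × N: 1 H
  1 × N (aromatic): no H
  1 × N (charge +1): no H
  1 × O: no H
  1 × O (charge -1): no H
  Total hydrogens = 7.
Molecular formula: C9H7IN6O2

C9H7IN6O2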